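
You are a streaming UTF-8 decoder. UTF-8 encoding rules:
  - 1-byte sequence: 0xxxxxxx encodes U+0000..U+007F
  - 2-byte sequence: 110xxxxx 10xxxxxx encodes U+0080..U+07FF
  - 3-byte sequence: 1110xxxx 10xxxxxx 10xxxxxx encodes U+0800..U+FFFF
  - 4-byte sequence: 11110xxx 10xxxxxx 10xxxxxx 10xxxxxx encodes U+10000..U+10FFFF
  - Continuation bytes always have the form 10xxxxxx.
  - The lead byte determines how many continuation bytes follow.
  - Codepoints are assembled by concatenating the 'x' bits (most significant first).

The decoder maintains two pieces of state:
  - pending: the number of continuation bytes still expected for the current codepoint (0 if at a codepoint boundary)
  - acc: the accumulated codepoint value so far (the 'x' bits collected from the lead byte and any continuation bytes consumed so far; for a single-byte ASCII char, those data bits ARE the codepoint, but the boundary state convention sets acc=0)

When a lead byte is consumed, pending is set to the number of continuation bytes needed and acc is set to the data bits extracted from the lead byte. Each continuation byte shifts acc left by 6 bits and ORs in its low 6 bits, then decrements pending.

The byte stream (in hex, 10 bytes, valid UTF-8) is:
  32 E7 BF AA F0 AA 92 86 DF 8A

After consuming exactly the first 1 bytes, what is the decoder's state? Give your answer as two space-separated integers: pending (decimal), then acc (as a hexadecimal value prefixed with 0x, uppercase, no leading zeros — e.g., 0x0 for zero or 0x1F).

Answer: 0 0x0

Derivation:
Byte[0]=32: 1-byte. pending=0, acc=0x0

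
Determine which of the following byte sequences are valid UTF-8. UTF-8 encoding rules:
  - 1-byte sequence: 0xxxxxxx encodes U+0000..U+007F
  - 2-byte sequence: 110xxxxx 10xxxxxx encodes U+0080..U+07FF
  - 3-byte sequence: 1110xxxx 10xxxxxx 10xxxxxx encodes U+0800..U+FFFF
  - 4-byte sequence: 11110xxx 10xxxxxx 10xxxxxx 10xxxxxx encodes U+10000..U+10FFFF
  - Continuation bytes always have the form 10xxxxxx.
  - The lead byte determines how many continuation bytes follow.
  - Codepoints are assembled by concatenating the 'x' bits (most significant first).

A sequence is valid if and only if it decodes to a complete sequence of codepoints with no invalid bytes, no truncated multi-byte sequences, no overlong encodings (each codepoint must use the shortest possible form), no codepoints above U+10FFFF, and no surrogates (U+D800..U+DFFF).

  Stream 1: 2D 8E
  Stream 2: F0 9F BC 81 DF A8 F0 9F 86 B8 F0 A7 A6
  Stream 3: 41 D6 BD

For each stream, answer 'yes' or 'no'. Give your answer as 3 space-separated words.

Answer: no no yes

Derivation:
Stream 1: error at byte offset 1. INVALID
Stream 2: error at byte offset 13. INVALID
Stream 3: decodes cleanly. VALID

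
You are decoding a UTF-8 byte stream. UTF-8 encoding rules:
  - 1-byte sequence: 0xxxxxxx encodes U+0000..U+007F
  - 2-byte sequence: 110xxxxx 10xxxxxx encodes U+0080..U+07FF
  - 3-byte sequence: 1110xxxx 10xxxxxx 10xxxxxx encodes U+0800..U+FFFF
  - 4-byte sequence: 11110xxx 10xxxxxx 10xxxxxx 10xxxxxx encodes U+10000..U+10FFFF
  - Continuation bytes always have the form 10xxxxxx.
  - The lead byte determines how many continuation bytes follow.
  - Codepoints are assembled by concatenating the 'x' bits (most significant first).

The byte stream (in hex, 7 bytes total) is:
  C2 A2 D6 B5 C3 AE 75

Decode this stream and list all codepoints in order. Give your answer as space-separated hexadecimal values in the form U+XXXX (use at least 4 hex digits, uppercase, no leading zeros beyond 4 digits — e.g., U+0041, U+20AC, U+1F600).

Answer: U+00A2 U+05B5 U+00EE U+0075

Derivation:
Byte[0]=C2: 2-byte lead, need 1 cont bytes. acc=0x2
Byte[1]=A2: continuation. acc=(acc<<6)|0x22=0xA2
Completed: cp=U+00A2 (starts at byte 0)
Byte[2]=D6: 2-byte lead, need 1 cont bytes. acc=0x16
Byte[3]=B5: continuation. acc=(acc<<6)|0x35=0x5B5
Completed: cp=U+05B5 (starts at byte 2)
Byte[4]=C3: 2-byte lead, need 1 cont bytes. acc=0x3
Byte[5]=AE: continuation. acc=(acc<<6)|0x2E=0xEE
Completed: cp=U+00EE (starts at byte 4)
Byte[6]=75: 1-byte ASCII. cp=U+0075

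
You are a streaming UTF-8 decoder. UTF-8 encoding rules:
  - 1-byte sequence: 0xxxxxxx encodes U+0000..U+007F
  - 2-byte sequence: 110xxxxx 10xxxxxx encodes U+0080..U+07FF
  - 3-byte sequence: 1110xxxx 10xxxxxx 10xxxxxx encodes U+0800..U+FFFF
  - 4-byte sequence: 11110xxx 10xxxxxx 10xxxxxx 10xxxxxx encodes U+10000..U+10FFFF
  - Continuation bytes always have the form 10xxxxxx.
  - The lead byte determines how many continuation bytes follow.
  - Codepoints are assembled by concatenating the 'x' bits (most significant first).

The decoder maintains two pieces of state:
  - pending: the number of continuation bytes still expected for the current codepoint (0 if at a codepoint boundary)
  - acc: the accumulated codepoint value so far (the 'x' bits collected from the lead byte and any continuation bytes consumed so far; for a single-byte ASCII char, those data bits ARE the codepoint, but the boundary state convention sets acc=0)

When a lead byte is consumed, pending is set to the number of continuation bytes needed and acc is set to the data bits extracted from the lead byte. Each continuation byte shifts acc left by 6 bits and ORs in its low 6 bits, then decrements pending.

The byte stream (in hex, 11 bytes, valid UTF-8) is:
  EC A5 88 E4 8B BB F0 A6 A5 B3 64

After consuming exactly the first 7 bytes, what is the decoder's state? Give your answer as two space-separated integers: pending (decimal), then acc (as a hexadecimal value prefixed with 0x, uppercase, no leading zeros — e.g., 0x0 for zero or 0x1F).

Byte[0]=EC: 3-byte lead. pending=2, acc=0xC
Byte[1]=A5: continuation. acc=(acc<<6)|0x25=0x325, pending=1
Byte[2]=88: continuation. acc=(acc<<6)|0x08=0xC948, pending=0
Byte[3]=E4: 3-byte lead. pending=2, acc=0x4
Byte[4]=8B: continuation. acc=(acc<<6)|0x0B=0x10B, pending=1
Byte[5]=BB: continuation. acc=(acc<<6)|0x3B=0x42FB, pending=0
Byte[6]=F0: 4-byte lead. pending=3, acc=0x0

Answer: 3 0x0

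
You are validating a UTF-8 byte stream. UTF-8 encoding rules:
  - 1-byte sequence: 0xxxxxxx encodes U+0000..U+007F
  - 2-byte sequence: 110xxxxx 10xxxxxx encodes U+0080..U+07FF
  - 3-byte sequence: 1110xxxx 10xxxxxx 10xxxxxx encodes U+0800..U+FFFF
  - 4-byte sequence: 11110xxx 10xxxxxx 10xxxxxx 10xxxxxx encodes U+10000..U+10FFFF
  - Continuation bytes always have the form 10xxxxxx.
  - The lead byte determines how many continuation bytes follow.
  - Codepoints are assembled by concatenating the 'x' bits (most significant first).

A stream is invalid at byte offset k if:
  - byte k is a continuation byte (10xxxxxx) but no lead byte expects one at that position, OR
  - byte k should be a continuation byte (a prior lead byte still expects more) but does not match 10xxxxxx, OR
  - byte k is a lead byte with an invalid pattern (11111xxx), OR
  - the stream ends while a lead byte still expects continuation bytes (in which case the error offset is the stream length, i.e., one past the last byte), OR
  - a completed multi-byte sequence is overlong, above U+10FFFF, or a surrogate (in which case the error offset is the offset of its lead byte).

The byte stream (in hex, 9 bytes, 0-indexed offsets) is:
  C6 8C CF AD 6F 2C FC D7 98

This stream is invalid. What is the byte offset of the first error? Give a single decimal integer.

Answer: 6

Derivation:
Byte[0]=C6: 2-byte lead, need 1 cont bytes. acc=0x6
Byte[1]=8C: continuation. acc=(acc<<6)|0x0C=0x18C
Completed: cp=U+018C (starts at byte 0)
Byte[2]=CF: 2-byte lead, need 1 cont bytes. acc=0xF
Byte[3]=AD: continuation. acc=(acc<<6)|0x2D=0x3ED
Completed: cp=U+03ED (starts at byte 2)
Byte[4]=6F: 1-byte ASCII. cp=U+006F
Byte[5]=2C: 1-byte ASCII. cp=U+002C
Byte[6]=FC: INVALID lead byte (not 0xxx/110x/1110/11110)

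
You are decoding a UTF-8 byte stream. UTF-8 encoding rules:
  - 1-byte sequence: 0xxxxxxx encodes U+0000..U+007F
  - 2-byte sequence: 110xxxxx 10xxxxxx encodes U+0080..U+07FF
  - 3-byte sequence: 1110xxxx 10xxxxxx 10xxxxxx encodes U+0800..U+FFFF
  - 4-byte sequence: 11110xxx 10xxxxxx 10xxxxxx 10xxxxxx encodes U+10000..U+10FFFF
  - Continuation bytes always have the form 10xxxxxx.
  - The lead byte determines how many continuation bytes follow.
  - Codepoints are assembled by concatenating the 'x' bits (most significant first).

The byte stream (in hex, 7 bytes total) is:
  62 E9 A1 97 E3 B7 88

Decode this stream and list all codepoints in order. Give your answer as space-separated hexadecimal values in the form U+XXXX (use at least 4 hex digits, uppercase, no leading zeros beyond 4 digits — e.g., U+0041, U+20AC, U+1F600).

Answer: U+0062 U+9857 U+3DC8

Derivation:
Byte[0]=62: 1-byte ASCII. cp=U+0062
Byte[1]=E9: 3-byte lead, need 2 cont bytes. acc=0x9
Byte[2]=A1: continuation. acc=(acc<<6)|0x21=0x261
Byte[3]=97: continuation. acc=(acc<<6)|0x17=0x9857
Completed: cp=U+9857 (starts at byte 1)
Byte[4]=E3: 3-byte lead, need 2 cont bytes. acc=0x3
Byte[5]=B7: continuation. acc=(acc<<6)|0x37=0xF7
Byte[6]=88: continuation. acc=(acc<<6)|0x08=0x3DC8
Completed: cp=U+3DC8 (starts at byte 4)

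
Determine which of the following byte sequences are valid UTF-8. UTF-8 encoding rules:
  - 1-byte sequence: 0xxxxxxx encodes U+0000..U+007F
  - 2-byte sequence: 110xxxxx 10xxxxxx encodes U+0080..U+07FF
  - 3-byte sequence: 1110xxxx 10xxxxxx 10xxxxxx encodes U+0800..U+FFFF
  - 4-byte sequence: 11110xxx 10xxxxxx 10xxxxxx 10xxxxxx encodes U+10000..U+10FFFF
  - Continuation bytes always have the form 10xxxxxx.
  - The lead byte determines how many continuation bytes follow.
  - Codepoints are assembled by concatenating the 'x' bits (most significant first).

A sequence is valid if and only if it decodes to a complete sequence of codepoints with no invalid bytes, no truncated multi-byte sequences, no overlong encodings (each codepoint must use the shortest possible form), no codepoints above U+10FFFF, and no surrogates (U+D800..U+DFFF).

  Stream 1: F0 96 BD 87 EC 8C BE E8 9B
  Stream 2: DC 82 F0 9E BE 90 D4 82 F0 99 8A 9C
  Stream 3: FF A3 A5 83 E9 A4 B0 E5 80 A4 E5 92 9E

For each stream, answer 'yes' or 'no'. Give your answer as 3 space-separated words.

Stream 1: error at byte offset 9. INVALID
Stream 2: decodes cleanly. VALID
Stream 3: error at byte offset 0. INVALID

Answer: no yes no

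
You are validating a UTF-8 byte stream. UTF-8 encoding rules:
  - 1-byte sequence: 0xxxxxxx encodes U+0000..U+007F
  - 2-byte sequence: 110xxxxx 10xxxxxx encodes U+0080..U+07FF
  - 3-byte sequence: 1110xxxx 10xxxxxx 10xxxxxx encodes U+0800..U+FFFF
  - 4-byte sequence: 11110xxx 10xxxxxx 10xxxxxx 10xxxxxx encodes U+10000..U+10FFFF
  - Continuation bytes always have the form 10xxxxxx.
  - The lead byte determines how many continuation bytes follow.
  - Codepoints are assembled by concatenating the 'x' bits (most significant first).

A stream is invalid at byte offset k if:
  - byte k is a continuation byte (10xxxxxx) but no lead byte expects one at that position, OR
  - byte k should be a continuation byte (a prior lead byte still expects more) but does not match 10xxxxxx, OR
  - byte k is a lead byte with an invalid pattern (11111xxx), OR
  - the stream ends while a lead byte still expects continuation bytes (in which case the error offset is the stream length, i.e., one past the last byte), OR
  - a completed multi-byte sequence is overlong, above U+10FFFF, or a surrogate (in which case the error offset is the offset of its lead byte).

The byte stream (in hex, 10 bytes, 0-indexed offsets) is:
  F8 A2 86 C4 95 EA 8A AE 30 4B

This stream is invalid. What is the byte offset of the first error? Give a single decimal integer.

Byte[0]=F8: INVALID lead byte (not 0xxx/110x/1110/11110)

Answer: 0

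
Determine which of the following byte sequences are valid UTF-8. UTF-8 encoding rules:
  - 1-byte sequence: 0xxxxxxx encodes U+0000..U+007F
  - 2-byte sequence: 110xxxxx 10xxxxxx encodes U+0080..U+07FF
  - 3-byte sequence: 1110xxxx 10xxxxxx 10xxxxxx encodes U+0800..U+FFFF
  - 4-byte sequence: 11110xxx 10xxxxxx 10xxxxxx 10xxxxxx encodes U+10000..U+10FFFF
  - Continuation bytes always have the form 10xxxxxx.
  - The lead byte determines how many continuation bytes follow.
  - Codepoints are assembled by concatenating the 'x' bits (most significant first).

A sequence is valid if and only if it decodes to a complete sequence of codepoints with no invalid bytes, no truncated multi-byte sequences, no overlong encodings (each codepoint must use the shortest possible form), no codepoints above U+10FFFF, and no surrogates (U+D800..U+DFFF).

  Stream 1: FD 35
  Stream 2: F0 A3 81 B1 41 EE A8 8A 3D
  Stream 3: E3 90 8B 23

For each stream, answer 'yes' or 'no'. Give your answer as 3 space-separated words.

Stream 1: error at byte offset 0. INVALID
Stream 2: decodes cleanly. VALID
Stream 3: decodes cleanly. VALID

Answer: no yes yes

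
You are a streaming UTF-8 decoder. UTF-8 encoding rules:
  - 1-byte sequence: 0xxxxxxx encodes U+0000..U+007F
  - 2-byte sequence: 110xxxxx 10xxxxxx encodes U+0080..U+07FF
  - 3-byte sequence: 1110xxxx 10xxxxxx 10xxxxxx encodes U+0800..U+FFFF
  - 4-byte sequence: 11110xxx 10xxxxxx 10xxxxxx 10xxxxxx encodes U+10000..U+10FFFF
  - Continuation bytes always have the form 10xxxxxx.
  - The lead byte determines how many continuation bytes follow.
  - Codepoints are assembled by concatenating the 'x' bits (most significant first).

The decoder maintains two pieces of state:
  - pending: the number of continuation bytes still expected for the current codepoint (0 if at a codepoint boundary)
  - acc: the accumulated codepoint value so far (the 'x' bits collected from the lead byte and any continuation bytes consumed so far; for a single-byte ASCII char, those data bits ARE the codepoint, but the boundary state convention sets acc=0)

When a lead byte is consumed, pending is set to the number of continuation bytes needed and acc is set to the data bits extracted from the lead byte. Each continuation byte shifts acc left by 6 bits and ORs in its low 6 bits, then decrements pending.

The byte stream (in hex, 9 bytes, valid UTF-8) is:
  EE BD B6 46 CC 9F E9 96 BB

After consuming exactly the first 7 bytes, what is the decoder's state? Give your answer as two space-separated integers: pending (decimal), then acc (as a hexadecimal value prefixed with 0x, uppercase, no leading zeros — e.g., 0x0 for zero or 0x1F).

Byte[0]=EE: 3-byte lead. pending=2, acc=0xE
Byte[1]=BD: continuation. acc=(acc<<6)|0x3D=0x3BD, pending=1
Byte[2]=B6: continuation. acc=(acc<<6)|0x36=0xEF76, pending=0
Byte[3]=46: 1-byte. pending=0, acc=0x0
Byte[4]=CC: 2-byte lead. pending=1, acc=0xC
Byte[5]=9F: continuation. acc=(acc<<6)|0x1F=0x31F, pending=0
Byte[6]=E9: 3-byte lead. pending=2, acc=0x9

Answer: 2 0x9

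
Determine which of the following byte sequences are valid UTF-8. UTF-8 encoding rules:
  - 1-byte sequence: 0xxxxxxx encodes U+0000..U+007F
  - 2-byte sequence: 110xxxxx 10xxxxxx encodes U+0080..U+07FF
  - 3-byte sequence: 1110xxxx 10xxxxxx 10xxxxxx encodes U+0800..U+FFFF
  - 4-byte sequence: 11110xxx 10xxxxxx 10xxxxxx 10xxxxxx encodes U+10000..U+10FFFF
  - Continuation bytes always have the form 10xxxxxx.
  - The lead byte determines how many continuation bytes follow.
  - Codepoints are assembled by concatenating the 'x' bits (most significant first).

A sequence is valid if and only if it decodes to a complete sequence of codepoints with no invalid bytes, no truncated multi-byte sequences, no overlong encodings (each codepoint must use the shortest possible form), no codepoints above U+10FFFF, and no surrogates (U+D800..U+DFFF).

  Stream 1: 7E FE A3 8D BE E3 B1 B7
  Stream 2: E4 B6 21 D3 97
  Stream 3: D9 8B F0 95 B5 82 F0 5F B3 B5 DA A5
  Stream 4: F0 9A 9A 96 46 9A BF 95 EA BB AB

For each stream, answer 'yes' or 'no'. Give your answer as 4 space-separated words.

Stream 1: error at byte offset 1. INVALID
Stream 2: error at byte offset 2. INVALID
Stream 3: error at byte offset 7. INVALID
Stream 4: error at byte offset 5. INVALID

Answer: no no no no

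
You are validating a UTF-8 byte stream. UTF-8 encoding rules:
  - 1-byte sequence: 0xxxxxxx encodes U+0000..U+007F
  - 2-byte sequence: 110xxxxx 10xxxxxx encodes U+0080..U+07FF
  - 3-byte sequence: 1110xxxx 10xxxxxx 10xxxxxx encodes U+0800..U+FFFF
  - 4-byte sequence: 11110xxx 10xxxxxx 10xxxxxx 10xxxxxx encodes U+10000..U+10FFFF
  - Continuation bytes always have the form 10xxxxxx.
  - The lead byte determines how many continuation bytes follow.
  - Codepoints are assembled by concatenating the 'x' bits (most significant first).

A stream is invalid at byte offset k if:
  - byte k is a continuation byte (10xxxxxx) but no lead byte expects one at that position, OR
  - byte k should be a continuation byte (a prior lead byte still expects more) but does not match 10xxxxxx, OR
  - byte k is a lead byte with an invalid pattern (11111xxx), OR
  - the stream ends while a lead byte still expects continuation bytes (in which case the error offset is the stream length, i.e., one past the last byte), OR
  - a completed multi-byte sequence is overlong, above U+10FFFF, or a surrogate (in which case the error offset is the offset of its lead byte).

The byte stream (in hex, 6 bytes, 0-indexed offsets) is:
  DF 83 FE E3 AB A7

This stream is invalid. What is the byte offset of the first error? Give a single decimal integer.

Answer: 2

Derivation:
Byte[0]=DF: 2-byte lead, need 1 cont bytes. acc=0x1F
Byte[1]=83: continuation. acc=(acc<<6)|0x03=0x7C3
Completed: cp=U+07C3 (starts at byte 0)
Byte[2]=FE: INVALID lead byte (not 0xxx/110x/1110/11110)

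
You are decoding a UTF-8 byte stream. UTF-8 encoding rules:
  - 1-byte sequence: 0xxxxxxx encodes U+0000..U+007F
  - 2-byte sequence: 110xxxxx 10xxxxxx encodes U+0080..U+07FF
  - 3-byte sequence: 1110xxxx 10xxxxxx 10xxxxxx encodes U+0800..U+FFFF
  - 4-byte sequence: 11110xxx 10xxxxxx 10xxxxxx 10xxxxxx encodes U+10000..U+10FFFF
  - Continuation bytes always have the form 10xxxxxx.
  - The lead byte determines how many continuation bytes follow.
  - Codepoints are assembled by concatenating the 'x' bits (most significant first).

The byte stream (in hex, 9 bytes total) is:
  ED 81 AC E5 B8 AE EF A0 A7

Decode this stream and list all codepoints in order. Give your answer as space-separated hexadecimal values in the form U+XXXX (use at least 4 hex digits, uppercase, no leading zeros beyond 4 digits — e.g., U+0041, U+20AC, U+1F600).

Byte[0]=ED: 3-byte lead, need 2 cont bytes. acc=0xD
Byte[1]=81: continuation. acc=(acc<<6)|0x01=0x341
Byte[2]=AC: continuation. acc=(acc<<6)|0x2C=0xD06C
Completed: cp=U+D06C (starts at byte 0)
Byte[3]=E5: 3-byte lead, need 2 cont bytes. acc=0x5
Byte[4]=B8: continuation. acc=(acc<<6)|0x38=0x178
Byte[5]=AE: continuation. acc=(acc<<6)|0x2E=0x5E2E
Completed: cp=U+5E2E (starts at byte 3)
Byte[6]=EF: 3-byte lead, need 2 cont bytes. acc=0xF
Byte[7]=A0: continuation. acc=(acc<<6)|0x20=0x3E0
Byte[8]=A7: continuation. acc=(acc<<6)|0x27=0xF827
Completed: cp=U+F827 (starts at byte 6)

Answer: U+D06C U+5E2E U+F827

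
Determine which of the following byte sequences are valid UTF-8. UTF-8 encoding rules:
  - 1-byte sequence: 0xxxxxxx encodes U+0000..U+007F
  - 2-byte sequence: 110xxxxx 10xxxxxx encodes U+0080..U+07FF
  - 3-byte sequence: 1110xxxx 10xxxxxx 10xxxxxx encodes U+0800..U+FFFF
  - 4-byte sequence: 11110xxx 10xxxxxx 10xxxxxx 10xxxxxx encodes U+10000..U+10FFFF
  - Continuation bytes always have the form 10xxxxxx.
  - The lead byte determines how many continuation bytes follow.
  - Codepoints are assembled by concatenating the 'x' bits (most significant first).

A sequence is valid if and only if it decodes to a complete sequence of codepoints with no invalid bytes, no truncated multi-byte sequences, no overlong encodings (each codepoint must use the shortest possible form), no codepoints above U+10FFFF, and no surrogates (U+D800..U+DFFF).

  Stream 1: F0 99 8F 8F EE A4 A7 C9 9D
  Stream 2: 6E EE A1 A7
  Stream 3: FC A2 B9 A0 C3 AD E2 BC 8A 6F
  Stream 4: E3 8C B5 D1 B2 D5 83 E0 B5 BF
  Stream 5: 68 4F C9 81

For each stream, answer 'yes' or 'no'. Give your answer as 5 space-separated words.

Answer: yes yes no yes yes

Derivation:
Stream 1: decodes cleanly. VALID
Stream 2: decodes cleanly. VALID
Stream 3: error at byte offset 0. INVALID
Stream 4: decodes cleanly. VALID
Stream 5: decodes cleanly. VALID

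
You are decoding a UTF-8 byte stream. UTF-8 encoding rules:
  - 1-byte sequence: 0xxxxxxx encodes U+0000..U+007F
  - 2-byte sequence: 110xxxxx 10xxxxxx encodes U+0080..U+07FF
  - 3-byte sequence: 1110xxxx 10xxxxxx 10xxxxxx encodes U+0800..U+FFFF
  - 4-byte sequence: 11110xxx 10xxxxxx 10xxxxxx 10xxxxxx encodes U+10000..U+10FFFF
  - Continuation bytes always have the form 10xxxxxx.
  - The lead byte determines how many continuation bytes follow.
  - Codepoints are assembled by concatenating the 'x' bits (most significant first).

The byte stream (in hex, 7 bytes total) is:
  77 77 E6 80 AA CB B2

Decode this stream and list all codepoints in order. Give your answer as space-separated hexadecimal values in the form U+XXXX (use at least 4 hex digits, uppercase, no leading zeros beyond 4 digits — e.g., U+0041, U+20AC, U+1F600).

Byte[0]=77: 1-byte ASCII. cp=U+0077
Byte[1]=77: 1-byte ASCII. cp=U+0077
Byte[2]=E6: 3-byte lead, need 2 cont bytes. acc=0x6
Byte[3]=80: continuation. acc=(acc<<6)|0x00=0x180
Byte[4]=AA: continuation. acc=(acc<<6)|0x2A=0x602A
Completed: cp=U+602A (starts at byte 2)
Byte[5]=CB: 2-byte lead, need 1 cont bytes. acc=0xB
Byte[6]=B2: continuation. acc=(acc<<6)|0x32=0x2F2
Completed: cp=U+02F2 (starts at byte 5)

Answer: U+0077 U+0077 U+602A U+02F2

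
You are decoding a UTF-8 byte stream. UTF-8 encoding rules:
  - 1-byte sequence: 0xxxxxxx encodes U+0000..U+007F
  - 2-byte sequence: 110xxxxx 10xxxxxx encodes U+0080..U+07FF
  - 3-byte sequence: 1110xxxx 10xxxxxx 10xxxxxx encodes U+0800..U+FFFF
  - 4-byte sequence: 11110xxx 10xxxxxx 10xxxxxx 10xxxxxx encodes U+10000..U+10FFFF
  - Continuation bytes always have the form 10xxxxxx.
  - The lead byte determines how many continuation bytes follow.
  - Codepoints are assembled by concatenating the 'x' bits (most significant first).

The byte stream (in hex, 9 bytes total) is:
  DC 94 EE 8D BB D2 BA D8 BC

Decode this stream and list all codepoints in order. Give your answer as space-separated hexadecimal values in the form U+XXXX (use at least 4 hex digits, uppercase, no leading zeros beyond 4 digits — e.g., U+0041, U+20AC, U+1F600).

Answer: U+0714 U+E37B U+04BA U+063C

Derivation:
Byte[0]=DC: 2-byte lead, need 1 cont bytes. acc=0x1C
Byte[1]=94: continuation. acc=(acc<<6)|0x14=0x714
Completed: cp=U+0714 (starts at byte 0)
Byte[2]=EE: 3-byte lead, need 2 cont bytes. acc=0xE
Byte[3]=8D: continuation. acc=(acc<<6)|0x0D=0x38D
Byte[4]=BB: continuation. acc=(acc<<6)|0x3B=0xE37B
Completed: cp=U+E37B (starts at byte 2)
Byte[5]=D2: 2-byte lead, need 1 cont bytes. acc=0x12
Byte[6]=BA: continuation. acc=(acc<<6)|0x3A=0x4BA
Completed: cp=U+04BA (starts at byte 5)
Byte[7]=D8: 2-byte lead, need 1 cont bytes. acc=0x18
Byte[8]=BC: continuation. acc=(acc<<6)|0x3C=0x63C
Completed: cp=U+063C (starts at byte 7)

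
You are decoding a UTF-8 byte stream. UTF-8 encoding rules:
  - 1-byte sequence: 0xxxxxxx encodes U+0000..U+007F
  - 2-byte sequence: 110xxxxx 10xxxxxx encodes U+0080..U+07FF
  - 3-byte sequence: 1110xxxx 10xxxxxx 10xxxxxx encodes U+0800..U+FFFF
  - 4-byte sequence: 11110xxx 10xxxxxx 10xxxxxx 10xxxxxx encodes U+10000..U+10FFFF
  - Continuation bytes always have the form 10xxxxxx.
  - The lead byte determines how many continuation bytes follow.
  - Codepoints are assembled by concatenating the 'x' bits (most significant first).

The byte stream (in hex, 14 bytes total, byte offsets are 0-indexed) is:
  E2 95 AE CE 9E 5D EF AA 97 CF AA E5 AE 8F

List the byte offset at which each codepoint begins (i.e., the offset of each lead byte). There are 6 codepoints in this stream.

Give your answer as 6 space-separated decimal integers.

Byte[0]=E2: 3-byte lead, need 2 cont bytes. acc=0x2
Byte[1]=95: continuation. acc=(acc<<6)|0x15=0x95
Byte[2]=AE: continuation. acc=(acc<<6)|0x2E=0x256E
Completed: cp=U+256E (starts at byte 0)
Byte[3]=CE: 2-byte lead, need 1 cont bytes. acc=0xE
Byte[4]=9E: continuation. acc=(acc<<6)|0x1E=0x39E
Completed: cp=U+039E (starts at byte 3)
Byte[5]=5D: 1-byte ASCII. cp=U+005D
Byte[6]=EF: 3-byte lead, need 2 cont bytes. acc=0xF
Byte[7]=AA: continuation. acc=(acc<<6)|0x2A=0x3EA
Byte[8]=97: continuation. acc=(acc<<6)|0x17=0xFA97
Completed: cp=U+FA97 (starts at byte 6)
Byte[9]=CF: 2-byte lead, need 1 cont bytes. acc=0xF
Byte[10]=AA: continuation. acc=(acc<<6)|0x2A=0x3EA
Completed: cp=U+03EA (starts at byte 9)
Byte[11]=E5: 3-byte lead, need 2 cont bytes. acc=0x5
Byte[12]=AE: continuation. acc=(acc<<6)|0x2E=0x16E
Byte[13]=8F: continuation. acc=(acc<<6)|0x0F=0x5B8F
Completed: cp=U+5B8F (starts at byte 11)

Answer: 0 3 5 6 9 11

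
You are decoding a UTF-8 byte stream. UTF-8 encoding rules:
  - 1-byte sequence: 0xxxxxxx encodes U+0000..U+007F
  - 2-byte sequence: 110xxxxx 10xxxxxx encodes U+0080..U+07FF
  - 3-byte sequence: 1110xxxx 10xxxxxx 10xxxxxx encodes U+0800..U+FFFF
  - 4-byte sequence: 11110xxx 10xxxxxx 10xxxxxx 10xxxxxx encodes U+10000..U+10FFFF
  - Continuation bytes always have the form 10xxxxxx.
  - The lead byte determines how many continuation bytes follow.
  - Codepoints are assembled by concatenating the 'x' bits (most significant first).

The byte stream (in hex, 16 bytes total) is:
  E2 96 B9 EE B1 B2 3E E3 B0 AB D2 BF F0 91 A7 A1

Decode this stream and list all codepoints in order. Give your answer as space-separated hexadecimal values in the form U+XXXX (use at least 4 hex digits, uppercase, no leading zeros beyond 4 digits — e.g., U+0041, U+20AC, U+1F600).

Answer: U+25B9 U+EC72 U+003E U+3C2B U+04BF U+119E1

Derivation:
Byte[0]=E2: 3-byte lead, need 2 cont bytes. acc=0x2
Byte[1]=96: continuation. acc=(acc<<6)|0x16=0x96
Byte[2]=B9: continuation. acc=(acc<<6)|0x39=0x25B9
Completed: cp=U+25B9 (starts at byte 0)
Byte[3]=EE: 3-byte lead, need 2 cont bytes. acc=0xE
Byte[4]=B1: continuation. acc=(acc<<6)|0x31=0x3B1
Byte[5]=B2: continuation. acc=(acc<<6)|0x32=0xEC72
Completed: cp=U+EC72 (starts at byte 3)
Byte[6]=3E: 1-byte ASCII. cp=U+003E
Byte[7]=E3: 3-byte lead, need 2 cont bytes. acc=0x3
Byte[8]=B0: continuation. acc=(acc<<6)|0x30=0xF0
Byte[9]=AB: continuation. acc=(acc<<6)|0x2B=0x3C2B
Completed: cp=U+3C2B (starts at byte 7)
Byte[10]=D2: 2-byte lead, need 1 cont bytes. acc=0x12
Byte[11]=BF: continuation. acc=(acc<<6)|0x3F=0x4BF
Completed: cp=U+04BF (starts at byte 10)
Byte[12]=F0: 4-byte lead, need 3 cont bytes. acc=0x0
Byte[13]=91: continuation. acc=(acc<<6)|0x11=0x11
Byte[14]=A7: continuation. acc=(acc<<6)|0x27=0x467
Byte[15]=A1: continuation. acc=(acc<<6)|0x21=0x119E1
Completed: cp=U+119E1 (starts at byte 12)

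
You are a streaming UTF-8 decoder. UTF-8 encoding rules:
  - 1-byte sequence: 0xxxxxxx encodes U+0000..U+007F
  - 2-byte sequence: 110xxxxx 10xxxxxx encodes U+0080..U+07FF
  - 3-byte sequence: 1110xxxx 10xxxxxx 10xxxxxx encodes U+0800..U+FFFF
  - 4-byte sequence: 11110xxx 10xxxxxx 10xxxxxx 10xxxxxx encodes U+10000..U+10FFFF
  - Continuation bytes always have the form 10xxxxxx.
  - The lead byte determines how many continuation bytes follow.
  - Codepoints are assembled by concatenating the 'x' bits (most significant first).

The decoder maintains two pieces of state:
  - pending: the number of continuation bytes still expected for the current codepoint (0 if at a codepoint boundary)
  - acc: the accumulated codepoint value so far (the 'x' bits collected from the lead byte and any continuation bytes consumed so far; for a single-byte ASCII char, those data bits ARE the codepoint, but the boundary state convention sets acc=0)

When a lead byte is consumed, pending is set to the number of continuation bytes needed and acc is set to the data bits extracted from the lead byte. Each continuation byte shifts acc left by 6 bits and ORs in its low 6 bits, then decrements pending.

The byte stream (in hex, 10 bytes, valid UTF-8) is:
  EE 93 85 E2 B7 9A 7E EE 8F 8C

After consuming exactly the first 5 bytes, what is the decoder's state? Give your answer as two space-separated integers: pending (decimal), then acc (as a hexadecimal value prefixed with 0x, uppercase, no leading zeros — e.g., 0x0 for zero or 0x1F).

Byte[0]=EE: 3-byte lead. pending=2, acc=0xE
Byte[1]=93: continuation. acc=(acc<<6)|0x13=0x393, pending=1
Byte[2]=85: continuation. acc=(acc<<6)|0x05=0xE4C5, pending=0
Byte[3]=E2: 3-byte lead. pending=2, acc=0x2
Byte[4]=B7: continuation. acc=(acc<<6)|0x37=0xB7, pending=1

Answer: 1 0xB7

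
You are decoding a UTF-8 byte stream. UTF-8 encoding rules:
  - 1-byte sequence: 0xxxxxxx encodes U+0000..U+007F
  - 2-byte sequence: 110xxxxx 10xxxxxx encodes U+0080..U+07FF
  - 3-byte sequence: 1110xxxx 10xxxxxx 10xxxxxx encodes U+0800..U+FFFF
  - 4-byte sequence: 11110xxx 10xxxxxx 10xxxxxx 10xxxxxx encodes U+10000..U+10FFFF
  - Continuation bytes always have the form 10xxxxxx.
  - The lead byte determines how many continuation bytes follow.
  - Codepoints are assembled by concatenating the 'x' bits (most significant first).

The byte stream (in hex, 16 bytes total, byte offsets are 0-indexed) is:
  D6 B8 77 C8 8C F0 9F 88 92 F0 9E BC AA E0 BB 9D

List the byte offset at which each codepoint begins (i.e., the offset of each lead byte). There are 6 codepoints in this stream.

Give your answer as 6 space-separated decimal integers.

Answer: 0 2 3 5 9 13

Derivation:
Byte[0]=D6: 2-byte lead, need 1 cont bytes. acc=0x16
Byte[1]=B8: continuation. acc=(acc<<6)|0x38=0x5B8
Completed: cp=U+05B8 (starts at byte 0)
Byte[2]=77: 1-byte ASCII. cp=U+0077
Byte[3]=C8: 2-byte lead, need 1 cont bytes. acc=0x8
Byte[4]=8C: continuation. acc=(acc<<6)|0x0C=0x20C
Completed: cp=U+020C (starts at byte 3)
Byte[5]=F0: 4-byte lead, need 3 cont bytes. acc=0x0
Byte[6]=9F: continuation. acc=(acc<<6)|0x1F=0x1F
Byte[7]=88: continuation. acc=(acc<<6)|0x08=0x7C8
Byte[8]=92: continuation. acc=(acc<<6)|0x12=0x1F212
Completed: cp=U+1F212 (starts at byte 5)
Byte[9]=F0: 4-byte lead, need 3 cont bytes. acc=0x0
Byte[10]=9E: continuation. acc=(acc<<6)|0x1E=0x1E
Byte[11]=BC: continuation. acc=(acc<<6)|0x3C=0x7BC
Byte[12]=AA: continuation. acc=(acc<<6)|0x2A=0x1EF2A
Completed: cp=U+1EF2A (starts at byte 9)
Byte[13]=E0: 3-byte lead, need 2 cont bytes. acc=0x0
Byte[14]=BB: continuation. acc=(acc<<6)|0x3B=0x3B
Byte[15]=9D: continuation. acc=(acc<<6)|0x1D=0xEDD
Completed: cp=U+0EDD (starts at byte 13)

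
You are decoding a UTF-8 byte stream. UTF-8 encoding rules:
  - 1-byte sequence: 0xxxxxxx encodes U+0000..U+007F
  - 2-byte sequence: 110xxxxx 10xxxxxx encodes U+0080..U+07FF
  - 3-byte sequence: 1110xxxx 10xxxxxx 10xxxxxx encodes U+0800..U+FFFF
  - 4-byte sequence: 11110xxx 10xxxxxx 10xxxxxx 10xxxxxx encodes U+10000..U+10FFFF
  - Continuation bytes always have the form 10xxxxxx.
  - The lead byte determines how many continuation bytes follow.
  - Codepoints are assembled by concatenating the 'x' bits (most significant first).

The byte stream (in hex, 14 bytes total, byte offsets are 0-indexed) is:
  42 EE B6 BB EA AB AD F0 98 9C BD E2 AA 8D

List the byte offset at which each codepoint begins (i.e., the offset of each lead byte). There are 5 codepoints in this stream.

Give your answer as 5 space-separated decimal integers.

Answer: 0 1 4 7 11

Derivation:
Byte[0]=42: 1-byte ASCII. cp=U+0042
Byte[1]=EE: 3-byte lead, need 2 cont bytes. acc=0xE
Byte[2]=B6: continuation. acc=(acc<<6)|0x36=0x3B6
Byte[3]=BB: continuation. acc=(acc<<6)|0x3B=0xEDBB
Completed: cp=U+EDBB (starts at byte 1)
Byte[4]=EA: 3-byte lead, need 2 cont bytes. acc=0xA
Byte[5]=AB: continuation. acc=(acc<<6)|0x2B=0x2AB
Byte[6]=AD: continuation. acc=(acc<<6)|0x2D=0xAAED
Completed: cp=U+AAED (starts at byte 4)
Byte[7]=F0: 4-byte lead, need 3 cont bytes. acc=0x0
Byte[8]=98: continuation. acc=(acc<<6)|0x18=0x18
Byte[9]=9C: continuation. acc=(acc<<6)|0x1C=0x61C
Byte[10]=BD: continuation. acc=(acc<<6)|0x3D=0x1873D
Completed: cp=U+1873D (starts at byte 7)
Byte[11]=E2: 3-byte lead, need 2 cont bytes. acc=0x2
Byte[12]=AA: continuation. acc=(acc<<6)|0x2A=0xAA
Byte[13]=8D: continuation. acc=(acc<<6)|0x0D=0x2A8D
Completed: cp=U+2A8D (starts at byte 11)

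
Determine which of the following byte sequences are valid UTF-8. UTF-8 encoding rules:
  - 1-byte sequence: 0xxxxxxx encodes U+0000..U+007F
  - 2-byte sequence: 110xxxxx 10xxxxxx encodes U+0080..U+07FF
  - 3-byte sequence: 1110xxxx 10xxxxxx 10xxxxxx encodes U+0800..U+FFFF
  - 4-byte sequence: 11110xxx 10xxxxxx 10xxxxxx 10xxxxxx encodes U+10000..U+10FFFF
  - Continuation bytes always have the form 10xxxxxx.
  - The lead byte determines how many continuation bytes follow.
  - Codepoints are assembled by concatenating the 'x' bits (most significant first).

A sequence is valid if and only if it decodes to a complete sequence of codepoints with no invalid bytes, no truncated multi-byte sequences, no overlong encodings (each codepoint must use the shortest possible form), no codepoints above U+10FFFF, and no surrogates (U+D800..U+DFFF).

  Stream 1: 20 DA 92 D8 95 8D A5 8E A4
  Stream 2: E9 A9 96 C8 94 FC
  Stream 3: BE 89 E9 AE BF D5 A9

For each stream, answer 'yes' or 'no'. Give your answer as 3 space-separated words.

Stream 1: error at byte offset 5. INVALID
Stream 2: error at byte offset 5. INVALID
Stream 3: error at byte offset 0. INVALID

Answer: no no no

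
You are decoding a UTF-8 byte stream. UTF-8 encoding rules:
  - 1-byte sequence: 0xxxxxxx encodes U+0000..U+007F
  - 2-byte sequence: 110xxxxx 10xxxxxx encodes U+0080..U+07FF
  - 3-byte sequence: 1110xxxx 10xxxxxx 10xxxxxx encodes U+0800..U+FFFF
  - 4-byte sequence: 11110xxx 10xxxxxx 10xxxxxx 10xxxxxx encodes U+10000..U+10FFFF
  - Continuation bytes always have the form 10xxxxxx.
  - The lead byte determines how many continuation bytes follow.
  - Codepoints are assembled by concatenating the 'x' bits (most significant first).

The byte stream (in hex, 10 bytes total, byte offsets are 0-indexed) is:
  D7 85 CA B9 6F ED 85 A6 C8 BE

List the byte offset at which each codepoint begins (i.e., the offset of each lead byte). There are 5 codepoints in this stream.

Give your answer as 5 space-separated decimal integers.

Byte[0]=D7: 2-byte lead, need 1 cont bytes. acc=0x17
Byte[1]=85: continuation. acc=(acc<<6)|0x05=0x5C5
Completed: cp=U+05C5 (starts at byte 0)
Byte[2]=CA: 2-byte lead, need 1 cont bytes. acc=0xA
Byte[3]=B9: continuation. acc=(acc<<6)|0x39=0x2B9
Completed: cp=U+02B9 (starts at byte 2)
Byte[4]=6F: 1-byte ASCII. cp=U+006F
Byte[5]=ED: 3-byte lead, need 2 cont bytes. acc=0xD
Byte[6]=85: continuation. acc=(acc<<6)|0x05=0x345
Byte[7]=A6: continuation. acc=(acc<<6)|0x26=0xD166
Completed: cp=U+D166 (starts at byte 5)
Byte[8]=C8: 2-byte lead, need 1 cont bytes. acc=0x8
Byte[9]=BE: continuation. acc=(acc<<6)|0x3E=0x23E
Completed: cp=U+023E (starts at byte 8)

Answer: 0 2 4 5 8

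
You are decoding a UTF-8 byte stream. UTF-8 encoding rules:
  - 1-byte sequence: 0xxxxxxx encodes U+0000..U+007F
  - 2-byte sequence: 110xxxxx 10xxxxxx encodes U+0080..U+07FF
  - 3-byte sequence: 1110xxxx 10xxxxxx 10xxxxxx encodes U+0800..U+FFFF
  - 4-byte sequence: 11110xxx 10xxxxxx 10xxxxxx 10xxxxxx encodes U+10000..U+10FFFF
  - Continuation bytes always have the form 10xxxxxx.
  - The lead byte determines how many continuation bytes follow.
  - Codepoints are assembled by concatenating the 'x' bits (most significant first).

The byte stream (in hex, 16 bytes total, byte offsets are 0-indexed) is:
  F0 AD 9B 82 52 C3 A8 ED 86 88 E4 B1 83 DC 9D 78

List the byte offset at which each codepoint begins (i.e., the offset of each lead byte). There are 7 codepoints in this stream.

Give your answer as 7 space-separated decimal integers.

Byte[0]=F0: 4-byte lead, need 3 cont bytes. acc=0x0
Byte[1]=AD: continuation. acc=(acc<<6)|0x2D=0x2D
Byte[2]=9B: continuation. acc=(acc<<6)|0x1B=0xB5B
Byte[3]=82: continuation. acc=(acc<<6)|0x02=0x2D6C2
Completed: cp=U+2D6C2 (starts at byte 0)
Byte[4]=52: 1-byte ASCII. cp=U+0052
Byte[5]=C3: 2-byte lead, need 1 cont bytes. acc=0x3
Byte[6]=A8: continuation. acc=(acc<<6)|0x28=0xE8
Completed: cp=U+00E8 (starts at byte 5)
Byte[7]=ED: 3-byte lead, need 2 cont bytes. acc=0xD
Byte[8]=86: continuation. acc=(acc<<6)|0x06=0x346
Byte[9]=88: continuation. acc=(acc<<6)|0x08=0xD188
Completed: cp=U+D188 (starts at byte 7)
Byte[10]=E4: 3-byte lead, need 2 cont bytes. acc=0x4
Byte[11]=B1: continuation. acc=(acc<<6)|0x31=0x131
Byte[12]=83: continuation. acc=(acc<<6)|0x03=0x4C43
Completed: cp=U+4C43 (starts at byte 10)
Byte[13]=DC: 2-byte lead, need 1 cont bytes. acc=0x1C
Byte[14]=9D: continuation. acc=(acc<<6)|0x1D=0x71D
Completed: cp=U+071D (starts at byte 13)
Byte[15]=78: 1-byte ASCII. cp=U+0078

Answer: 0 4 5 7 10 13 15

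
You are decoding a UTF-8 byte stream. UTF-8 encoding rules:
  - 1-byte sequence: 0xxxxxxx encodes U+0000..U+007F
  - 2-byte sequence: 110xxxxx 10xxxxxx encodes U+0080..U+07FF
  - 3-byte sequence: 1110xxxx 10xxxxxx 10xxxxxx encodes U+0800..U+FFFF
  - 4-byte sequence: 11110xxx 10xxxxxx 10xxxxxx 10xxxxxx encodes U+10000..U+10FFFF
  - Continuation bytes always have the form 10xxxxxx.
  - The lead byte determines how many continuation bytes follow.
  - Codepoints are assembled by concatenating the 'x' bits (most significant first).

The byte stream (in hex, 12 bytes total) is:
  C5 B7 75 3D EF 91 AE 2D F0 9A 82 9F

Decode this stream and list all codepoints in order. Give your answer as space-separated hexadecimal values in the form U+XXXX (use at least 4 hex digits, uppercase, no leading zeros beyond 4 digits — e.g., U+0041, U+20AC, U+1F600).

Answer: U+0177 U+0075 U+003D U+F46E U+002D U+1A09F

Derivation:
Byte[0]=C5: 2-byte lead, need 1 cont bytes. acc=0x5
Byte[1]=B7: continuation. acc=(acc<<6)|0x37=0x177
Completed: cp=U+0177 (starts at byte 0)
Byte[2]=75: 1-byte ASCII. cp=U+0075
Byte[3]=3D: 1-byte ASCII. cp=U+003D
Byte[4]=EF: 3-byte lead, need 2 cont bytes. acc=0xF
Byte[5]=91: continuation. acc=(acc<<6)|0x11=0x3D1
Byte[6]=AE: continuation. acc=(acc<<6)|0x2E=0xF46E
Completed: cp=U+F46E (starts at byte 4)
Byte[7]=2D: 1-byte ASCII. cp=U+002D
Byte[8]=F0: 4-byte lead, need 3 cont bytes. acc=0x0
Byte[9]=9A: continuation. acc=(acc<<6)|0x1A=0x1A
Byte[10]=82: continuation. acc=(acc<<6)|0x02=0x682
Byte[11]=9F: continuation. acc=(acc<<6)|0x1F=0x1A09F
Completed: cp=U+1A09F (starts at byte 8)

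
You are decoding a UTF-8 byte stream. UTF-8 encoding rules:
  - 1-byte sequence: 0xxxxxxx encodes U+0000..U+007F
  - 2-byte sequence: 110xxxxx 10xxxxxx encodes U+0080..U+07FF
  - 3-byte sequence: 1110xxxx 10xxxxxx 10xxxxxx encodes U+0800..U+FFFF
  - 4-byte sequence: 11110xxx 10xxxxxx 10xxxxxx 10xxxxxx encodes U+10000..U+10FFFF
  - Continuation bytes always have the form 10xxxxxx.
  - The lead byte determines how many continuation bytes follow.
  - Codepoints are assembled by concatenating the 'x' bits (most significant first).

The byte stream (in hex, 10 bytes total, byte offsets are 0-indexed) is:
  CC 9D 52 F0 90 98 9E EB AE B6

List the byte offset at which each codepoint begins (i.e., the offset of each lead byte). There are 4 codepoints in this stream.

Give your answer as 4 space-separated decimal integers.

Byte[0]=CC: 2-byte lead, need 1 cont bytes. acc=0xC
Byte[1]=9D: continuation. acc=(acc<<6)|0x1D=0x31D
Completed: cp=U+031D (starts at byte 0)
Byte[2]=52: 1-byte ASCII. cp=U+0052
Byte[3]=F0: 4-byte lead, need 3 cont bytes. acc=0x0
Byte[4]=90: continuation. acc=(acc<<6)|0x10=0x10
Byte[5]=98: continuation. acc=(acc<<6)|0x18=0x418
Byte[6]=9E: continuation. acc=(acc<<6)|0x1E=0x1061E
Completed: cp=U+1061E (starts at byte 3)
Byte[7]=EB: 3-byte lead, need 2 cont bytes. acc=0xB
Byte[8]=AE: continuation. acc=(acc<<6)|0x2E=0x2EE
Byte[9]=B6: continuation. acc=(acc<<6)|0x36=0xBBB6
Completed: cp=U+BBB6 (starts at byte 7)

Answer: 0 2 3 7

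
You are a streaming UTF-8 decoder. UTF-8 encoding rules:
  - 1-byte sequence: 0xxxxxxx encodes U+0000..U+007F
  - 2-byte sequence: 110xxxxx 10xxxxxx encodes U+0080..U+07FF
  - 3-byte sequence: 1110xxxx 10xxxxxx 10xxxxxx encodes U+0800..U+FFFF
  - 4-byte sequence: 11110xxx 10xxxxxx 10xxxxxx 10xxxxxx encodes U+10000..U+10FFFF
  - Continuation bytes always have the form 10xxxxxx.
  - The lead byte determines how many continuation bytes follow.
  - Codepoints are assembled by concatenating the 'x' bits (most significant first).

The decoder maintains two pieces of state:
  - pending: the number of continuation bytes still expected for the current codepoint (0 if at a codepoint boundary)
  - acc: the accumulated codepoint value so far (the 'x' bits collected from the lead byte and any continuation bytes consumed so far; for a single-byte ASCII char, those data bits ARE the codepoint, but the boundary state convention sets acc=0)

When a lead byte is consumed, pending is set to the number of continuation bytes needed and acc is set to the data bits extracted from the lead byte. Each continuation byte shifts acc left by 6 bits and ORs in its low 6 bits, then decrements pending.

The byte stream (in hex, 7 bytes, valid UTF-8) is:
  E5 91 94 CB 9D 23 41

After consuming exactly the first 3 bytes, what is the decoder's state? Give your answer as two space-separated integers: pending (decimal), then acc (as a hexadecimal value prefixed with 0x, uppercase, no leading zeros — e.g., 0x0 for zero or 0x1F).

Byte[0]=E5: 3-byte lead. pending=2, acc=0x5
Byte[1]=91: continuation. acc=(acc<<6)|0x11=0x151, pending=1
Byte[2]=94: continuation. acc=(acc<<6)|0x14=0x5454, pending=0

Answer: 0 0x5454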